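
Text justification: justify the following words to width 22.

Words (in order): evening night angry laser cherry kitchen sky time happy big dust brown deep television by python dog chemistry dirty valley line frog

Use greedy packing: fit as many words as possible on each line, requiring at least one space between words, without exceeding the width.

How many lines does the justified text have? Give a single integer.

Answer: 7

Derivation:
Line 1: ['evening', 'night', 'angry'] (min_width=19, slack=3)
Line 2: ['laser', 'cherry', 'kitchen'] (min_width=20, slack=2)
Line 3: ['sky', 'time', 'happy', 'big'] (min_width=18, slack=4)
Line 4: ['dust', 'brown', 'deep'] (min_width=15, slack=7)
Line 5: ['television', 'by', 'python'] (min_width=20, slack=2)
Line 6: ['dog', 'chemistry', 'dirty'] (min_width=19, slack=3)
Line 7: ['valley', 'line', 'frog'] (min_width=16, slack=6)
Total lines: 7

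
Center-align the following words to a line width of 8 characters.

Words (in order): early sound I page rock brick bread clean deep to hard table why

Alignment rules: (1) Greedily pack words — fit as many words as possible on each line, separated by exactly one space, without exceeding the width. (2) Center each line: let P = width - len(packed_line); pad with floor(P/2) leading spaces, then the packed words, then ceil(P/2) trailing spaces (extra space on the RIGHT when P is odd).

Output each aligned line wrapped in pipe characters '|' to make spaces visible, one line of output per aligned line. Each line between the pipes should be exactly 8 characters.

Answer: | early  |
|sound I |
|  page  |
|  rock  |
| brick  |
| bread  |
| clean  |
|deep to |
|  hard  |
| table  |
|  why   |

Derivation:
Line 1: ['early'] (min_width=5, slack=3)
Line 2: ['sound', 'I'] (min_width=7, slack=1)
Line 3: ['page'] (min_width=4, slack=4)
Line 4: ['rock'] (min_width=4, slack=4)
Line 5: ['brick'] (min_width=5, slack=3)
Line 6: ['bread'] (min_width=5, slack=3)
Line 7: ['clean'] (min_width=5, slack=3)
Line 8: ['deep', 'to'] (min_width=7, slack=1)
Line 9: ['hard'] (min_width=4, slack=4)
Line 10: ['table'] (min_width=5, slack=3)
Line 11: ['why'] (min_width=3, slack=5)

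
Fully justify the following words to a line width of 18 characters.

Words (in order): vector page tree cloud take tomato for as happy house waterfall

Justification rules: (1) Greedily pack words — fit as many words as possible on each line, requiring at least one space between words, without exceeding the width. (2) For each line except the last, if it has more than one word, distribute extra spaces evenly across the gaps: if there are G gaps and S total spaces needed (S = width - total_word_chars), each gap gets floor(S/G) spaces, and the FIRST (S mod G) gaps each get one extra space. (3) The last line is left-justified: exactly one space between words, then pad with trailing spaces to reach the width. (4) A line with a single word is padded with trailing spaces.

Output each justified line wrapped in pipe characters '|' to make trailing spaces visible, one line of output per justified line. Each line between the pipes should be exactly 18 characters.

Line 1: ['vector', 'page', 'tree'] (min_width=16, slack=2)
Line 2: ['cloud', 'take', 'tomato'] (min_width=17, slack=1)
Line 3: ['for', 'as', 'happy', 'house'] (min_width=18, slack=0)
Line 4: ['waterfall'] (min_width=9, slack=9)

Answer: |vector  page  tree|
|cloud  take tomato|
|for as happy house|
|waterfall         |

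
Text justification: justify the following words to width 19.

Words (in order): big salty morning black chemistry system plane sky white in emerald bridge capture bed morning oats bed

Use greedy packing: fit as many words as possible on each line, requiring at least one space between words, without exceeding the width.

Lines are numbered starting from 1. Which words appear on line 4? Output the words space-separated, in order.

Line 1: ['big', 'salty', 'morning'] (min_width=17, slack=2)
Line 2: ['black', 'chemistry'] (min_width=15, slack=4)
Line 3: ['system', 'plane', 'sky'] (min_width=16, slack=3)
Line 4: ['white', 'in', 'emerald'] (min_width=16, slack=3)
Line 5: ['bridge', 'capture', 'bed'] (min_width=18, slack=1)
Line 6: ['morning', 'oats', 'bed'] (min_width=16, slack=3)

Answer: white in emerald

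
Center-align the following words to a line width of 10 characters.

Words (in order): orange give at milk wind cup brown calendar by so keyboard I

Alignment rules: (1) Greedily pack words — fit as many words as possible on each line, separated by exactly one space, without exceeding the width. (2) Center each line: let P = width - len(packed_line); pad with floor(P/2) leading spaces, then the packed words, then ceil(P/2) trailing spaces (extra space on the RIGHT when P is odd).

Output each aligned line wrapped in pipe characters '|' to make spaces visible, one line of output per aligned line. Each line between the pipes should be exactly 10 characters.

Line 1: ['orange'] (min_width=6, slack=4)
Line 2: ['give', 'at'] (min_width=7, slack=3)
Line 3: ['milk', 'wind'] (min_width=9, slack=1)
Line 4: ['cup', 'brown'] (min_width=9, slack=1)
Line 5: ['calendar'] (min_width=8, slack=2)
Line 6: ['by', 'so'] (min_width=5, slack=5)
Line 7: ['keyboard', 'I'] (min_width=10, slack=0)

Answer: |  orange  |
| give at  |
|milk wind |
|cup brown |
| calendar |
|  by so   |
|keyboard I|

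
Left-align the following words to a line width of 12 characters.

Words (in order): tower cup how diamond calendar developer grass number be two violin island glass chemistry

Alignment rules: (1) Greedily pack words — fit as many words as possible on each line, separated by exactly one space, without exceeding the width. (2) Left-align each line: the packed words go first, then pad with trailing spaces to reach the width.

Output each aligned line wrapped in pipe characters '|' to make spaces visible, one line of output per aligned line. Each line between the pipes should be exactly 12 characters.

Line 1: ['tower', 'cup'] (min_width=9, slack=3)
Line 2: ['how', 'diamond'] (min_width=11, slack=1)
Line 3: ['calendar'] (min_width=8, slack=4)
Line 4: ['developer'] (min_width=9, slack=3)
Line 5: ['grass', 'number'] (min_width=12, slack=0)
Line 6: ['be', 'two'] (min_width=6, slack=6)
Line 7: ['violin'] (min_width=6, slack=6)
Line 8: ['island', 'glass'] (min_width=12, slack=0)
Line 9: ['chemistry'] (min_width=9, slack=3)

Answer: |tower cup   |
|how diamond |
|calendar    |
|developer   |
|grass number|
|be two      |
|violin      |
|island glass|
|chemistry   |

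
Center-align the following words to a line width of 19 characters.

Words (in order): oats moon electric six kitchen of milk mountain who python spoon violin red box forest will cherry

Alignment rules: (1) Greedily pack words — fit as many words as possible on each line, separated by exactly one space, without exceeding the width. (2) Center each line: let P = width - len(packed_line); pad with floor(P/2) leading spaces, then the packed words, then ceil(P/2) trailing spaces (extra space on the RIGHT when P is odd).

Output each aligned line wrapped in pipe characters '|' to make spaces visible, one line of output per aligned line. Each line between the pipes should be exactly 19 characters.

Line 1: ['oats', 'moon', 'electric'] (min_width=18, slack=1)
Line 2: ['six', 'kitchen', 'of', 'milk'] (min_width=19, slack=0)
Line 3: ['mountain', 'who', 'python'] (min_width=19, slack=0)
Line 4: ['spoon', 'violin', 'red'] (min_width=16, slack=3)
Line 5: ['box', 'forest', 'will'] (min_width=15, slack=4)
Line 6: ['cherry'] (min_width=6, slack=13)

Answer: |oats moon electric |
|six kitchen of milk|
|mountain who python|
| spoon violin red  |
|  box forest will  |
|      cherry       |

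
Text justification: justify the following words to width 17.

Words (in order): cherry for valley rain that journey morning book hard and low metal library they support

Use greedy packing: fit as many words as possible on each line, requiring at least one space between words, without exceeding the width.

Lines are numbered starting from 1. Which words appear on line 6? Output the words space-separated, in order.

Line 1: ['cherry', 'for', 'valley'] (min_width=17, slack=0)
Line 2: ['rain', 'that', 'journey'] (min_width=17, slack=0)
Line 3: ['morning', 'book', 'hard'] (min_width=17, slack=0)
Line 4: ['and', 'low', 'metal'] (min_width=13, slack=4)
Line 5: ['library', 'they'] (min_width=12, slack=5)
Line 6: ['support'] (min_width=7, slack=10)

Answer: support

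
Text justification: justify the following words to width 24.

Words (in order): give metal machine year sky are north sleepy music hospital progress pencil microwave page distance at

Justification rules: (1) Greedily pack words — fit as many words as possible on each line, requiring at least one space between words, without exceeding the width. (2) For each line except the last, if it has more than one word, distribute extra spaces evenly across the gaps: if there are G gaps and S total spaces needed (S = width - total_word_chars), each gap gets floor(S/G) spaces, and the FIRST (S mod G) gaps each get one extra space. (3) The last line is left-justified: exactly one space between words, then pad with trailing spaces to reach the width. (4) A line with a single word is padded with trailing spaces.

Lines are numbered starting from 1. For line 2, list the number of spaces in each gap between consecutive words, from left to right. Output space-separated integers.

Line 1: ['give', 'metal', 'machine', 'year'] (min_width=23, slack=1)
Line 2: ['sky', 'are', 'north', 'sleepy'] (min_width=20, slack=4)
Line 3: ['music', 'hospital', 'progress'] (min_width=23, slack=1)
Line 4: ['pencil', 'microwave', 'page'] (min_width=21, slack=3)
Line 5: ['distance', 'at'] (min_width=11, slack=13)

Answer: 3 2 2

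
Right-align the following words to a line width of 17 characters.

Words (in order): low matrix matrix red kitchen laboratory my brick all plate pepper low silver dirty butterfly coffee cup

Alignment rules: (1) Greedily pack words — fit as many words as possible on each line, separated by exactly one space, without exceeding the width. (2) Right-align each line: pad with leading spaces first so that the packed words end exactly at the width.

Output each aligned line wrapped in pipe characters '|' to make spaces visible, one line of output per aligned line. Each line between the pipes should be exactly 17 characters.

Line 1: ['low', 'matrix', 'matrix'] (min_width=17, slack=0)
Line 2: ['red', 'kitchen'] (min_width=11, slack=6)
Line 3: ['laboratory', 'my'] (min_width=13, slack=4)
Line 4: ['brick', 'all', 'plate'] (min_width=15, slack=2)
Line 5: ['pepper', 'low', 'silver'] (min_width=17, slack=0)
Line 6: ['dirty', 'butterfly'] (min_width=15, slack=2)
Line 7: ['coffee', 'cup'] (min_width=10, slack=7)

Answer: |low matrix matrix|
|      red kitchen|
|    laboratory my|
|  brick all plate|
|pepper low silver|
|  dirty butterfly|
|       coffee cup|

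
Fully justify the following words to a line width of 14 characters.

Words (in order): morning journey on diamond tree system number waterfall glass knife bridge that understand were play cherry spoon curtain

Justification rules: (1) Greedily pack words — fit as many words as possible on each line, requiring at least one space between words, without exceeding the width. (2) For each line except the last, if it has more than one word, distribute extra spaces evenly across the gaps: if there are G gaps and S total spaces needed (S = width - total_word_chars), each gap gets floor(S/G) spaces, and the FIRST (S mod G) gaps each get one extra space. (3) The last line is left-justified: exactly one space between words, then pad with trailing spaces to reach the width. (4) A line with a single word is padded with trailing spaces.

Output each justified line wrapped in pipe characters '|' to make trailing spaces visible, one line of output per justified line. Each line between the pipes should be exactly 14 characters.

Line 1: ['morning'] (min_width=7, slack=7)
Line 2: ['journey', 'on'] (min_width=10, slack=4)
Line 3: ['diamond', 'tree'] (min_width=12, slack=2)
Line 4: ['system', 'number'] (min_width=13, slack=1)
Line 5: ['waterfall'] (min_width=9, slack=5)
Line 6: ['glass', 'knife'] (min_width=11, slack=3)
Line 7: ['bridge', 'that'] (min_width=11, slack=3)
Line 8: ['understand'] (min_width=10, slack=4)
Line 9: ['were', 'play'] (min_width=9, slack=5)
Line 10: ['cherry', 'spoon'] (min_width=12, slack=2)
Line 11: ['curtain'] (min_width=7, slack=7)

Answer: |morning       |
|journey     on|
|diamond   tree|
|system  number|
|waterfall     |
|glass    knife|
|bridge    that|
|understand    |
|were      play|
|cherry   spoon|
|curtain       |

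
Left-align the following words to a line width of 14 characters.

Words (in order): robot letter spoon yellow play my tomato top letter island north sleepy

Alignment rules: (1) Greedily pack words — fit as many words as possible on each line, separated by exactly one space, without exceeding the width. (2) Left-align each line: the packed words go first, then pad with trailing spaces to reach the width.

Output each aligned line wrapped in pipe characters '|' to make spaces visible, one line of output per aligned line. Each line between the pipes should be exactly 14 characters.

Answer: |robot letter  |
|spoon yellow  |
|play my tomato|
|top letter    |
|island north  |
|sleepy        |

Derivation:
Line 1: ['robot', 'letter'] (min_width=12, slack=2)
Line 2: ['spoon', 'yellow'] (min_width=12, slack=2)
Line 3: ['play', 'my', 'tomato'] (min_width=14, slack=0)
Line 4: ['top', 'letter'] (min_width=10, slack=4)
Line 5: ['island', 'north'] (min_width=12, slack=2)
Line 6: ['sleepy'] (min_width=6, slack=8)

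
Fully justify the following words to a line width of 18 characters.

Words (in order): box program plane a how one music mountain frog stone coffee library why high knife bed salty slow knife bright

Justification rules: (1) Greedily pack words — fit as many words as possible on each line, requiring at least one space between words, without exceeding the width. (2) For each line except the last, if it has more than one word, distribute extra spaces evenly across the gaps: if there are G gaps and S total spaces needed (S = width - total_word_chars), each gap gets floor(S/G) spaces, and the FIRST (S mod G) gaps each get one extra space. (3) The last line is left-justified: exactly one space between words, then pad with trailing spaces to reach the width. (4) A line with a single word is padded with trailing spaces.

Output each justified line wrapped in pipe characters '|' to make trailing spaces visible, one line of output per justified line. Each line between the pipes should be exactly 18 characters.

Answer: |box  program plane|
|a  how  one  music|
|mountain      frog|
|stone       coffee|
|library  why  high|
|knife   bed  salty|
|slow knife bright |

Derivation:
Line 1: ['box', 'program', 'plane'] (min_width=17, slack=1)
Line 2: ['a', 'how', 'one', 'music'] (min_width=15, slack=3)
Line 3: ['mountain', 'frog'] (min_width=13, slack=5)
Line 4: ['stone', 'coffee'] (min_width=12, slack=6)
Line 5: ['library', 'why', 'high'] (min_width=16, slack=2)
Line 6: ['knife', 'bed', 'salty'] (min_width=15, slack=3)
Line 7: ['slow', 'knife', 'bright'] (min_width=17, slack=1)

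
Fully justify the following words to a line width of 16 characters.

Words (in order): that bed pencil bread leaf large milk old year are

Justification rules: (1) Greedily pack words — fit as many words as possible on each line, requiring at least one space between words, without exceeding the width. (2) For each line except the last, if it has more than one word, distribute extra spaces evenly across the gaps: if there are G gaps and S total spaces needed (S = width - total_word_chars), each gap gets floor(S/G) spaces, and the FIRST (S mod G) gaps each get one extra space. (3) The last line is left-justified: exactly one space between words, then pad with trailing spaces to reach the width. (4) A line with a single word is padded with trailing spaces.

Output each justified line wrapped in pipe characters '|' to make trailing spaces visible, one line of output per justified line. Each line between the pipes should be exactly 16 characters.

Answer: |that  bed pencil|
|bread leaf large|
|milk   old  year|
|are             |

Derivation:
Line 1: ['that', 'bed', 'pencil'] (min_width=15, slack=1)
Line 2: ['bread', 'leaf', 'large'] (min_width=16, slack=0)
Line 3: ['milk', 'old', 'year'] (min_width=13, slack=3)
Line 4: ['are'] (min_width=3, slack=13)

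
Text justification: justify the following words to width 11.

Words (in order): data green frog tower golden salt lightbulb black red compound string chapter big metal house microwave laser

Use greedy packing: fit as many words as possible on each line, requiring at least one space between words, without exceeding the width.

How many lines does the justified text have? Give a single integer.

Answer: 11

Derivation:
Line 1: ['data', 'green'] (min_width=10, slack=1)
Line 2: ['frog', 'tower'] (min_width=10, slack=1)
Line 3: ['golden', 'salt'] (min_width=11, slack=0)
Line 4: ['lightbulb'] (min_width=9, slack=2)
Line 5: ['black', 'red'] (min_width=9, slack=2)
Line 6: ['compound'] (min_width=8, slack=3)
Line 7: ['string'] (min_width=6, slack=5)
Line 8: ['chapter', 'big'] (min_width=11, slack=0)
Line 9: ['metal', 'house'] (min_width=11, slack=0)
Line 10: ['microwave'] (min_width=9, slack=2)
Line 11: ['laser'] (min_width=5, slack=6)
Total lines: 11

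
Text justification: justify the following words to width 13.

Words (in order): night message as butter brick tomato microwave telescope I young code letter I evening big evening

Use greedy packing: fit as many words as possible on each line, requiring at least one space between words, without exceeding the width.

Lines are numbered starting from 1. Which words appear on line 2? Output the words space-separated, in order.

Answer: as butter

Derivation:
Line 1: ['night', 'message'] (min_width=13, slack=0)
Line 2: ['as', 'butter'] (min_width=9, slack=4)
Line 3: ['brick', 'tomato'] (min_width=12, slack=1)
Line 4: ['microwave'] (min_width=9, slack=4)
Line 5: ['telescope', 'I'] (min_width=11, slack=2)
Line 6: ['young', 'code'] (min_width=10, slack=3)
Line 7: ['letter', 'I'] (min_width=8, slack=5)
Line 8: ['evening', 'big'] (min_width=11, slack=2)
Line 9: ['evening'] (min_width=7, slack=6)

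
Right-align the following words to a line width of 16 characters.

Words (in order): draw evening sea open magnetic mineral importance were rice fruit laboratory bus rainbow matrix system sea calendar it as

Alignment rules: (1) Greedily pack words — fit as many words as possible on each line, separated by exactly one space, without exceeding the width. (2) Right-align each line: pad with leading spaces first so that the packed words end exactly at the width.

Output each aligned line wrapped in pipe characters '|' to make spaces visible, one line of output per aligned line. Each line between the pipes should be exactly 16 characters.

Line 1: ['draw', 'evening', 'sea'] (min_width=16, slack=0)
Line 2: ['open', 'magnetic'] (min_width=13, slack=3)
Line 3: ['mineral'] (min_width=7, slack=9)
Line 4: ['importance', 'were'] (min_width=15, slack=1)
Line 5: ['rice', 'fruit'] (min_width=10, slack=6)
Line 6: ['laboratory', 'bus'] (min_width=14, slack=2)
Line 7: ['rainbow', 'matrix'] (min_width=14, slack=2)
Line 8: ['system', 'sea'] (min_width=10, slack=6)
Line 9: ['calendar', 'it', 'as'] (min_width=14, slack=2)

Answer: |draw evening sea|
|   open magnetic|
|         mineral|
| importance were|
|      rice fruit|
|  laboratory bus|
|  rainbow matrix|
|      system sea|
|  calendar it as|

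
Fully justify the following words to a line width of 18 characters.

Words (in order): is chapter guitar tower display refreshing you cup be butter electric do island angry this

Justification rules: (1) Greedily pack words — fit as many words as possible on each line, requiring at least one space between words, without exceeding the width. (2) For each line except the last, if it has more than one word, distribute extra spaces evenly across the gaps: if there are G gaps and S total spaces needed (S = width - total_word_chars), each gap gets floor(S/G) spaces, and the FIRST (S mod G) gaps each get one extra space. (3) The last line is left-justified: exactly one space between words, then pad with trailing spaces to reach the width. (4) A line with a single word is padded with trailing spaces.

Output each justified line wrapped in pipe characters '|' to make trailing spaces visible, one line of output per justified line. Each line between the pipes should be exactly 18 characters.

Answer: |is  chapter guitar|
|tower      display|
|refreshing you cup|
|be butter electric|
|do   island  angry|
|this              |

Derivation:
Line 1: ['is', 'chapter', 'guitar'] (min_width=17, slack=1)
Line 2: ['tower', 'display'] (min_width=13, slack=5)
Line 3: ['refreshing', 'you', 'cup'] (min_width=18, slack=0)
Line 4: ['be', 'butter', 'electric'] (min_width=18, slack=0)
Line 5: ['do', 'island', 'angry'] (min_width=15, slack=3)
Line 6: ['this'] (min_width=4, slack=14)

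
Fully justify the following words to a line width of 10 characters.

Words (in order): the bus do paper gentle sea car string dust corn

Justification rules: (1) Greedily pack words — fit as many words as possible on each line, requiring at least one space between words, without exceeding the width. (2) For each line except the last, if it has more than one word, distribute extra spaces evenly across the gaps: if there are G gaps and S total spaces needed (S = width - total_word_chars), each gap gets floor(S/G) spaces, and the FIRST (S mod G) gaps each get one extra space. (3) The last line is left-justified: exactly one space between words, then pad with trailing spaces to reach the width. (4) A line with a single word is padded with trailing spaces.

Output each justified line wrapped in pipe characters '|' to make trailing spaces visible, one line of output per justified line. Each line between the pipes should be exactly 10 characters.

Line 1: ['the', 'bus', 'do'] (min_width=10, slack=0)
Line 2: ['paper'] (min_width=5, slack=5)
Line 3: ['gentle', 'sea'] (min_width=10, slack=0)
Line 4: ['car', 'string'] (min_width=10, slack=0)
Line 5: ['dust', 'corn'] (min_width=9, slack=1)

Answer: |the bus do|
|paper     |
|gentle sea|
|car string|
|dust corn |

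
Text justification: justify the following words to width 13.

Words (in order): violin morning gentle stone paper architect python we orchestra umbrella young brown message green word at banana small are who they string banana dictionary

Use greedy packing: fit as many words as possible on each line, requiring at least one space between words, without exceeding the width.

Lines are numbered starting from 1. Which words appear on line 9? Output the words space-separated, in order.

Line 1: ['violin'] (min_width=6, slack=7)
Line 2: ['morning'] (min_width=7, slack=6)
Line 3: ['gentle', 'stone'] (min_width=12, slack=1)
Line 4: ['paper'] (min_width=5, slack=8)
Line 5: ['architect'] (min_width=9, slack=4)
Line 6: ['python', 'we'] (min_width=9, slack=4)
Line 7: ['orchestra'] (min_width=9, slack=4)
Line 8: ['umbrella'] (min_width=8, slack=5)
Line 9: ['young', 'brown'] (min_width=11, slack=2)
Line 10: ['message', 'green'] (min_width=13, slack=0)
Line 11: ['word', 'at'] (min_width=7, slack=6)
Line 12: ['banana', 'small'] (min_width=12, slack=1)
Line 13: ['are', 'who', 'they'] (min_width=12, slack=1)
Line 14: ['string', 'banana'] (min_width=13, slack=0)
Line 15: ['dictionary'] (min_width=10, slack=3)

Answer: young brown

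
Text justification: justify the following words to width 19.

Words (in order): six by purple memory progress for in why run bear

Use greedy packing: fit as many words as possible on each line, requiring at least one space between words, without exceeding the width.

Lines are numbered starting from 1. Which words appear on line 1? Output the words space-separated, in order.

Answer: six by purple

Derivation:
Line 1: ['six', 'by', 'purple'] (min_width=13, slack=6)
Line 2: ['memory', 'progress', 'for'] (min_width=19, slack=0)
Line 3: ['in', 'why', 'run', 'bear'] (min_width=15, slack=4)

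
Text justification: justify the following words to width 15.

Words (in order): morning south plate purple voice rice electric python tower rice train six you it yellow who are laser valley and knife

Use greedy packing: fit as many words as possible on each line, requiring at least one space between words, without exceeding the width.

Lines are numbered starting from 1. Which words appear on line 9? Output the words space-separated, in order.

Line 1: ['morning', 'south'] (min_width=13, slack=2)
Line 2: ['plate', 'purple'] (min_width=12, slack=3)
Line 3: ['voice', 'rice'] (min_width=10, slack=5)
Line 4: ['electric', 'python'] (min_width=15, slack=0)
Line 5: ['tower', 'rice'] (min_width=10, slack=5)
Line 6: ['train', 'six', 'you'] (min_width=13, slack=2)
Line 7: ['it', 'yellow', 'who'] (min_width=13, slack=2)
Line 8: ['are', 'laser'] (min_width=9, slack=6)
Line 9: ['valley', 'and'] (min_width=10, slack=5)
Line 10: ['knife'] (min_width=5, slack=10)

Answer: valley and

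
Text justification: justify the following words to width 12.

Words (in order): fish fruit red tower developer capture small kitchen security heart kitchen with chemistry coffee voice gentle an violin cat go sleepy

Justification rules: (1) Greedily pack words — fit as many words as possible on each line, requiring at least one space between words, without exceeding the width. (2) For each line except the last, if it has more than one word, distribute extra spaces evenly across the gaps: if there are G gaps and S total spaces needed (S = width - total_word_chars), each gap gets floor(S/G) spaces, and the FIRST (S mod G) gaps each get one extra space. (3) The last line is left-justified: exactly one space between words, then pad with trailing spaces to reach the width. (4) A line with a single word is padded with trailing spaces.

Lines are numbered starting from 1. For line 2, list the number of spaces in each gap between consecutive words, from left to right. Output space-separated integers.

Answer: 4

Derivation:
Line 1: ['fish', 'fruit'] (min_width=10, slack=2)
Line 2: ['red', 'tower'] (min_width=9, slack=3)
Line 3: ['developer'] (min_width=9, slack=3)
Line 4: ['capture'] (min_width=7, slack=5)
Line 5: ['small'] (min_width=5, slack=7)
Line 6: ['kitchen'] (min_width=7, slack=5)
Line 7: ['security'] (min_width=8, slack=4)
Line 8: ['heart'] (min_width=5, slack=7)
Line 9: ['kitchen', 'with'] (min_width=12, slack=0)
Line 10: ['chemistry'] (min_width=9, slack=3)
Line 11: ['coffee', 'voice'] (min_width=12, slack=0)
Line 12: ['gentle', 'an'] (min_width=9, slack=3)
Line 13: ['violin', 'cat'] (min_width=10, slack=2)
Line 14: ['go', 'sleepy'] (min_width=9, slack=3)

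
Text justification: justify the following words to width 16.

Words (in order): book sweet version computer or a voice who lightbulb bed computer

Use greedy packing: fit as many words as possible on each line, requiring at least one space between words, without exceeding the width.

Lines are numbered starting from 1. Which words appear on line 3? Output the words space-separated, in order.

Line 1: ['book', 'sweet'] (min_width=10, slack=6)
Line 2: ['version', 'computer'] (min_width=16, slack=0)
Line 3: ['or', 'a', 'voice', 'who'] (min_width=14, slack=2)
Line 4: ['lightbulb', 'bed'] (min_width=13, slack=3)
Line 5: ['computer'] (min_width=8, slack=8)

Answer: or a voice who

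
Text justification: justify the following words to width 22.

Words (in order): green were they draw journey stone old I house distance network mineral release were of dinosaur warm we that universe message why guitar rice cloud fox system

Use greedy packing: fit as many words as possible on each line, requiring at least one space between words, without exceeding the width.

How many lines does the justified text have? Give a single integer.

Line 1: ['green', 'were', 'they', 'draw'] (min_width=20, slack=2)
Line 2: ['journey', 'stone', 'old', 'I'] (min_width=19, slack=3)
Line 3: ['house', 'distance', 'network'] (min_width=22, slack=0)
Line 4: ['mineral', 'release', 'were'] (min_width=20, slack=2)
Line 5: ['of', 'dinosaur', 'warm', 'we'] (min_width=19, slack=3)
Line 6: ['that', 'universe', 'message'] (min_width=21, slack=1)
Line 7: ['why', 'guitar', 'rice', 'cloud'] (min_width=21, slack=1)
Line 8: ['fox', 'system'] (min_width=10, slack=12)
Total lines: 8

Answer: 8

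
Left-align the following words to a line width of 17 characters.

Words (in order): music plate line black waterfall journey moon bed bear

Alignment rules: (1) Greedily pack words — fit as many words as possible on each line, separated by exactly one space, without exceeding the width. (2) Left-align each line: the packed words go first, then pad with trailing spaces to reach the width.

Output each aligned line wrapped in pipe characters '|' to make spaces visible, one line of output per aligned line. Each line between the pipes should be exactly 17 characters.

Answer: |music plate line |
|black waterfall  |
|journey moon bed |
|bear             |

Derivation:
Line 1: ['music', 'plate', 'line'] (min_width=16, slack=1)
Line 2: ['black', 'waterfall'] (min_width=15, slack=2)
Line 3: ['journey', 'moon', 'bed'] (min_width=16, slack=1)
Line 4: ['bear'] (min_width=4, slack=13)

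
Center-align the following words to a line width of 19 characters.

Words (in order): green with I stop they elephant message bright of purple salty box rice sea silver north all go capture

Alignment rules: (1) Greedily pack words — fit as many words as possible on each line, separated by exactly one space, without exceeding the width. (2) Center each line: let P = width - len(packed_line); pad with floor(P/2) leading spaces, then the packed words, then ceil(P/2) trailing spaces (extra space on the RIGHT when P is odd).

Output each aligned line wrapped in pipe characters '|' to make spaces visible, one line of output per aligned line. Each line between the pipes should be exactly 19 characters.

Line 1: ['green', 'with', 'I', 'stop'] (min_width=17, slack=2)
Line 2: ['they', 'elephant'] (min_width=13, slack=6)
Line 3: ['message', 'bright', 'of'] (min_width=17, slack=2)
Line 4: ['purple', 'salty', 'box'] (min_width=16, slack=3)
Line 5: ['rice', 'sea', 'silver'] (min_width=15, slack=4)
Line 6: ['north', 'all', 'go'] (min_width=12, slack=7)
Line 7: ['capture'] (min_width=7, slack=12)

Answer: | green with I stop |
|   they elephant   |
| message bright of |
| purple salty box  |
|  rice sea silver  |
|   north all go    |
|      capture      |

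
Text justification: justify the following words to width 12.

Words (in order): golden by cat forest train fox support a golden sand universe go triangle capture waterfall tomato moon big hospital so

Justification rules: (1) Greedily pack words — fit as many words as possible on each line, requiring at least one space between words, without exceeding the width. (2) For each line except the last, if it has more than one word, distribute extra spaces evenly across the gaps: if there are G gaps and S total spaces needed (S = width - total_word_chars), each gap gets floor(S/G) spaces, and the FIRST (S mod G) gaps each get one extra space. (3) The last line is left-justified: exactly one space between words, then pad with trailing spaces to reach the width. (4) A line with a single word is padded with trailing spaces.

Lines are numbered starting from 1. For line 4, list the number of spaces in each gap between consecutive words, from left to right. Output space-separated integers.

Line 1: ['golden', 'by'] (min_width=9, slack=3)
Line 2: ['cat', 'forest'] (min_width=10, slack=2)
Line 3: ['train', 'fox'] (min_width=9, slack=3)
Line 4: ['support', 'a'] (min_width=9, slack=3)
Line 5: ['golden', 'sand'] (min_width=11, slack=1)
Line 6: ['universe', 'go'] (min_width=11, slack=1)
Line 7: ['triangle'] (min_width=8, slack=4)
Line 8: ['capture'] (min_width=7, slack=5)
Line 9: ['waterfall'] (min_width=9, slack=3)
Line 10: ['tomato', 'moon'] (min_width=11, slack=1)
Line 11: ['big', 'hospital'] (min_width=12, slack=0)
Line 12: ['so'] (min_width=2, slack=10)

Answer: 4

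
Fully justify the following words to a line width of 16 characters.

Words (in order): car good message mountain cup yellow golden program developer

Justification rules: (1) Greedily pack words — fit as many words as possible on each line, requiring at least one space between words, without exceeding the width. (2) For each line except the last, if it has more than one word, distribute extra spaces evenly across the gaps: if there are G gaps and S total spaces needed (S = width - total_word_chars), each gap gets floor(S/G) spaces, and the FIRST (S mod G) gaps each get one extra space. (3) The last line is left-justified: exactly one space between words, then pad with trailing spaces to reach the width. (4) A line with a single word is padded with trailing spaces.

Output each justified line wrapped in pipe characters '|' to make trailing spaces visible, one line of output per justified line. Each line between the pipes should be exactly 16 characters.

Line 1: ['car', 'good', 'message'] (min_width=16, slack=0)
Line 2: ['mountain', 'cup'] (min_width=12, slack=4)
Line 3: ['yellow', 'golden'] (min_width=13, slack=3)
Line 4: ['program'] (min_width=7, slack=9)
Line 5: ['developer'] (min_width=9, slack=7)

Answer: |car good message|
|mountain     cup|
|yellow    golden|
|program         |
|developer       |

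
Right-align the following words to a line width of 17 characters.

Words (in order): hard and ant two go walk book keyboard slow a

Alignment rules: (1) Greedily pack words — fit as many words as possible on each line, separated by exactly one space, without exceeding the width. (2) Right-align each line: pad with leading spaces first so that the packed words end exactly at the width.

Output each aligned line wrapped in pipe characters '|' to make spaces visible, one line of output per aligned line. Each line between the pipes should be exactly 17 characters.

Line 1: ['hard', 'and', 'ant', 'two'] (min_width=16, slack=1)
Line 2: ['go', 'walk', 'book'] (min_width=12, slack=5)
Line 3: ['keyboard', 'slow', 'a'] (min_width=15, slack=2)

Answer: | hard and ant two|
|     go walk book|
|  keyboard slow a|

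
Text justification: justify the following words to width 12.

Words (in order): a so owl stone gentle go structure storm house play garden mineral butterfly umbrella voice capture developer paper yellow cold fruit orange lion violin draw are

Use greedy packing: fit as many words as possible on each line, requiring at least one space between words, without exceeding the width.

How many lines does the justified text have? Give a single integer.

Line 1: ['a', 'so', 'owl'] (min_width=8, slack=4)
Line 2: ['stone', 'gentle'] (min_width=12, slack=0)
Line 3: ['go', 'structure'] (min_width=12, slack=0)
Line 4: ['storm', 'house'] (min_width=11, slack=1)
Line 5: ['play', 'garden'] (min_width=11, slack=1)
Line 6: ['mineral'] (min_width=7, slack=5)
Line 7: ['butterfly'] (min_width=9, slack=3)
Line 8: ['umbrella'] (min_width=8, slack=4)
Line 9: ['voice'] (min_width=5, slack=7)
Line 10: ['capture'] (min_width=7, slack=5)
Line 11: ['developer'] (min_width=9, slack=3)
Line 12: ['paper', 'yellow'] (min_width=12, slack=0)
Line 13: ['cold', 'fruit'] (min_width=10, slack=2)
Line 14: ['orange', 'lion'] (min_width=11, slack=1)
Line 15: ['violin', 'draw'] (min_width=11, slack=1)
Line 16: ['are'] (min_width=3, slack=9)
Total lines: 16

Answer: 16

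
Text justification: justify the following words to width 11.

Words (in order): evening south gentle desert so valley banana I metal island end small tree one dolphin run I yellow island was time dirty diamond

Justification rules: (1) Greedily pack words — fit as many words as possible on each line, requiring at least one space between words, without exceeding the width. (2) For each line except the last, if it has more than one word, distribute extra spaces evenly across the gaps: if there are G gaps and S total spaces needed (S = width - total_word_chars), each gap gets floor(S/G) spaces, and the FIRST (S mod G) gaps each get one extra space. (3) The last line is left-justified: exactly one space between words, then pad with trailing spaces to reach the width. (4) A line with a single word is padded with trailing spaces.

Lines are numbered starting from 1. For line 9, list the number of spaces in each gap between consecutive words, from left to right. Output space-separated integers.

Answer: 2

Derivation:
Line 1: ['evening'] (min_width=7, slack=4)
Line 2: ['south'] (min_width=5, slack=6)
Line 3: ['gentle'] (min_width=6, slack=5)
Line 4: ['desert', 'so'] (min_width=9, slack=2)
Line 5: ['valley'] (min_width=6, slack=5)
Line 6: ['banana', 'I'] (min_width=8, slack=3)
Line 7: ['metal'] (min_width=5, slack=6)
Line 8: ['island', 'end'] (min_width=10, slack=1)
Line 9: ['small', 'tree'] (min_width=10, slack=1)
Line 10: ['one', 'dolphin'] (min_width=11, slack=0)
Line 11: ['run', 'I'] (min_width=5, slack=6)
Line 12: ['yellow'] (min_width=6, slack=5)
Line 13: ['island', 'was'] (min_width=10, slack=1)
Line 14: ['time', 'dirty'] (min_width=10, slack=1)
Line 15: ['diamond'] (min_width=7, slack=4)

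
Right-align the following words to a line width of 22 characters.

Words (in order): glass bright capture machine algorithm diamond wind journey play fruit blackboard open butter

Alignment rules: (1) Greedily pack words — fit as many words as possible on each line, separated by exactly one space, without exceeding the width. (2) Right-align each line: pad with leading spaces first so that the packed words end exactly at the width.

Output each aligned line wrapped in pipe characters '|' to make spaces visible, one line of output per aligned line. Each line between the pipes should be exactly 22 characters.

Line 1: ['glass', 'bright', 'capture'] (min_width=20, slack=2)
Line 2: ['machine', 'algorithm'] (min_width=17, slack=5)
Line 3: ['diamond', 'wind', 'journey'] (min_width=20, slack=2)
Line 4: ['play', 'fruit', 'blackboard'] (min_width=21, slack=1)
Line 5: ['open', 'butter'] (min_width=11, slack=11)

Answer: |  glass bright capture|
|     machine algorithm|
|  diamond wind journey|
| play fruit blackboard|
|           open butter|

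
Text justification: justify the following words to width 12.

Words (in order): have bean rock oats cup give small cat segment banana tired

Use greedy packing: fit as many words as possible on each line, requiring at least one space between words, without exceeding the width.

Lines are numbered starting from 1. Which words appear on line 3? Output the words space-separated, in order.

Answer: cup give

Derivation:
Line 1: ['have', 'bean'] (min_width=9, slack=3)
Line 2: ['rock', 'oats'] (min_width=9, slack=3)
Line 3: ['cup', 'give'] (min_width=8, slack=4)
Line 4: ['small', 'cat'] (min_width=9, slack=3)
Line 5: ['segment'] (min_width=7, slack=5)
Line 6: ['banana', 'tired'] (min_width=12, slack=0)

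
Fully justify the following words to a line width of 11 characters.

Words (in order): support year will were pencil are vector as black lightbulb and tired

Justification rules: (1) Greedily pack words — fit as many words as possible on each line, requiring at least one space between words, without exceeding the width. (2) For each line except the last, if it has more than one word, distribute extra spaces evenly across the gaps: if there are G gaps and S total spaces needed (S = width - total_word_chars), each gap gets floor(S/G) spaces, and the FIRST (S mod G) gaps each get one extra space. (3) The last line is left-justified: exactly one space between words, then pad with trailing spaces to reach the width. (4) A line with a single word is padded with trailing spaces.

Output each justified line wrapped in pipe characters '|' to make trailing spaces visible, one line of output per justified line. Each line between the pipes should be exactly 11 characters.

Line 1: ['support'] (min_width=7, slack=4)
Line 2: ['year', 'will'] (min_width=9, slack=2)
Line 3: ['were', 'pencil'] (min_width=11, slack=0)
Line 4: ['are', 'vector'] (min_width=10, slack=1)
Line 5: ['as', 'black'] (min_width=8, slack=3)
Line 6: ['lightbulb'] (min_width=9, slack=2)
Line 7: ['and', 'tired'] (min_width=9, slack=2)

Answer: |support    |
|year   will|
|were pencil|
|are  vector|
|as    black|
|lightbulb  |
|and tired  |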